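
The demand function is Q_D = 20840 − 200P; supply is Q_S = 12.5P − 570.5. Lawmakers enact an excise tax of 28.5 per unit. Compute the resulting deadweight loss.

4777.94

In inverse form: demand P = 104.2 − 0.005Q, supply P = 45.64 + 0.08Q.
Competitive equilibrium: 104.2 − 0.005Q = 45.64 + 0.08Q → Q* = 688.9412, P* = 100.7553.
With the tax, the buyer price exceeds the seller price by 28.5: (104.2 − 0.005Q) − (45.64 + 0.08Q) = 28.5 → Q' = 353.6471.
ΔQ = 688.9412 − 353.6471 = 335.2941; the wedge equals the tax, 28.5.
Deadweight loss = ½ × 335.2941 × 28.5 = 4777.94.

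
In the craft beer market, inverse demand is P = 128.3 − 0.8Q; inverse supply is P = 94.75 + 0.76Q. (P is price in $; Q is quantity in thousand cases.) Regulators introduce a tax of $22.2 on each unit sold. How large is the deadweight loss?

$157.96 thousand

Competitive equilibrium: 128.3 − 0.8Q = 94.75 + 0.76Q → Q* = 21.5064, P* = 111.0949.
With the tax, the buyer price exceeds the seller price by 22.2: (128.3 − 0.8Q) − (94.75 + 0.76Q) = 22.2 → Q' = 7.2756.
ΔQ = 21.5064 − 7.2756 = 14.2308; the wedge equals the tax, 22.2.
Deadweight loss = ½ × 14.2308 × 22.2 = $157.96 thousand.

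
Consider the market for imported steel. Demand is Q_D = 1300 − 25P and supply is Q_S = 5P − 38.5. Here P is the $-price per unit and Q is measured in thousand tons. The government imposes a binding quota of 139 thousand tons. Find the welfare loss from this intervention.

$249.34 thousand

In inverse form: demand P = 52 − 0.04Q, supply P = 7.7 + 0.2Q.
Competitive equilibrium: 52 − 0.04Q = 7.7 + 0.2Q → Q* = 184.5833, P* = 44.6167.
At Q = 139: demand price = 52 − 0.04·139 = 46.44; supply price = 7.7 + 0.2·139 = 35.5.
ΔQ = 184.5833 − 139 = 45.5833; wedge = 46.44 − 35.5 = 10.94.
Welfare loss = ½ × 45.5833 × 10.94 = $249.34 thousand.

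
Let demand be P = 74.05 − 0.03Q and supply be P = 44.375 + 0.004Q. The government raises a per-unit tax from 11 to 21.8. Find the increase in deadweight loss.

5209.41

Competitive equilibrium: 74.05 − 0.03Q = 44.375 + 0.004Q → Q* = 872.7941, P* = 47.8662.
For a per-unit tax t: ΔQ = t/0.034, so DWL = ½·t·(t/0.034) = t²/0.068.
At t = 11: DWL = 1779.412. At t = 21.8: DWL = 6988.824.
Increase = 6988.824 − 1779.412 = 5209.41.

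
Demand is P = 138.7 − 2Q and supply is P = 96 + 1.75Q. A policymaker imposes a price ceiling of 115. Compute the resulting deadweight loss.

Competitive equilibrium: 138.7 − 2Q = 96 + 1.75Q → Q* = 11.3867, P* = 115.9267.
At the ceiling P = 115, quantity supplied = (115 − 96)/1.75 = 10.8571.
Willingness to pay at Q' = 10.8571: 138.7 − 2·10.8571 = 116.9858.
ΔQ = 11.3867 − 10.8571 = 0.5296; wedge = 116.9858 − 115 = 1.9858.
Deadweight loss = ½ × 0.5296 × 1.9858 = 0.53.

0.53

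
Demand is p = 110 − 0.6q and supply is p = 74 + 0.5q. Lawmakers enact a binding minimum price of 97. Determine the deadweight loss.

Competitive equilibrium: 110 − 0.6q = 74 + 0.5q → q* = 32.72727, p* = 90.36364.
At the floor p = 97, quantity demanded = (110 − 97)/0.6 = 21.66667.
Sellers' marginal cost at q' = 21.66667: 74 + 0.5·21.66667 = 84.83334.
Δq = 32.72727 − 21.66667 = 11.0606; wedge = 97 − 84.83334 = 12.16666.
Welfare loss = ½ × 11.0606 × 12.16666 = 67.29.

67.29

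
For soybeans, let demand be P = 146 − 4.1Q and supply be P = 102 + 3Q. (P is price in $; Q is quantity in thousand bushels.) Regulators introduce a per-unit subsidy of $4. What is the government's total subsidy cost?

Competitive equilibrium: 146 − 4.1Q = 102 + 3Q → Q* = 6.1972, P* = 120.5915.
The subsidy lowers effective supply by 4: P = 98 + 3Q.
New quantity: 146 − 4.1Q = 98 + 3Q → Q' = 6.7606.
Total subsidy cost = 4 × 6.7606 = $27.04 thousand.

$27.04 thousand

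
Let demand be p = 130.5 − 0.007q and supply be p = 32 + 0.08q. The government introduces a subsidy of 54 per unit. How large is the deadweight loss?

Competitive equilibrium: 130.5 − 0.007q = 32 + 0.08q → q* = 1132.1839, p* = 122.5747.
The subsidy lowers effective supply by 54: p = 0.08q − 22.
New quantity: 130.5 − 0.007q = 0.08q − 22 → q' = 1752.8736.
Overproduction Δq = 1752.8736 − 1132.1839 = 620.6897; wedge = subsidy = 54.
The triangle = ½ × 620.6897 × 54 = 16758.62.

16758.62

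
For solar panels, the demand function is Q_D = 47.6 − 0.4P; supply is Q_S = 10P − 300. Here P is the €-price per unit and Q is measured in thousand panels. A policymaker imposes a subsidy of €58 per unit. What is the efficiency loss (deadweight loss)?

€646.92 thousand

In inverse form: demand P = 119 − 2.5Q, supply P = 30 + 0.1Q.
Competitive equilibrium: 119 − 2.5Q = 30 + 0.1Q → Q* = 34.2308, P* = 33.4231.
The subsidy lowers effective supply by 58: P = 0.1Q − 28.
New quantity: 119 − 2.5Q = 0.1Q − 28 → Q' = 56.5385.
Overproduction ΔQ = 56.5385 − 34.2308 = 22.3077; wedge = subsidy = 58.
Deadweight loss = ½ × 22.3077 × 58 = €646.92 thousand.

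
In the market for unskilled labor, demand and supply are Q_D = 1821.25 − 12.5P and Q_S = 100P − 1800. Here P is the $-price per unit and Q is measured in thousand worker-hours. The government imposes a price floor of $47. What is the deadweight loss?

In inverse form: demand P = 145.7 − 0.08Q, supply P = 18 + 0.01Q.
Competitive equilibrium: 145.7 − 0.08Q = 18 + 0.01Q → Q* = 1418.8889, P* = 32.1889.
At the floor P = 47, quantity demanded = (145.7 − 47)/0.08 = 1233.75.
Sellers' marginal cost at Q' = 1233.75: 18 + 0.01·1233.75 = 30.3375.
ΔQ = 1418.8889 − 1233.75 = 185.1389; wedge = 47 − 30.3375 = 16.6625.
The triangle = ½ × 185.1389 × 16.6625 = $1542.44 thousand.

$1542.44 thousand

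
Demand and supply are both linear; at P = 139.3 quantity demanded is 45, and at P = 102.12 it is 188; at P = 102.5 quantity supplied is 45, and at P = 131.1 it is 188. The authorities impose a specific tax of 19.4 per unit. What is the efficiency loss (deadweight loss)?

409.09

Demand slope = (102.12 − 139.3)/(188 − 45) = −0.26, so P = 151 − 0.26Q.
Supply slope = (131.1 − 102.5)/(188 − 45) = 0.2, so P = 93.5 + 0.2Q.
Competitive equilibrium: 151 − 0.26Q = 93.5 + 0.2Q → Q* = 125, P* = 118.5.
With the tax, the buyer price exceeds the seller price by 19.4: (151 − 0.26Q) − (93.5 + 0.2Q) = 19.4 → Q' = 82.8261.
ΔQ = 125 − 82.8261 = 42.1739; the wedge equals the tax, 19.4.
Deadweight loss = ½ × 42.1739 × 19.4 = 409.09.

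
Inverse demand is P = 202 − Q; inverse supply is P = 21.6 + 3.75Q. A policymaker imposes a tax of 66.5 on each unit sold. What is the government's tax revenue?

1594.60

Competitive equilibrium: 202 − Q = 21.6 + 3.75Q → Q* = 37.9789, P* = 164.0211.
With the tax, the buyer price exceeds the seller price by 66.5: (202 − Q) − (21.6 + 3.75Q) = 66.5 → Q' = 23.9789.
Tax revenue = 66.5 × 23.9789 = 1594.60.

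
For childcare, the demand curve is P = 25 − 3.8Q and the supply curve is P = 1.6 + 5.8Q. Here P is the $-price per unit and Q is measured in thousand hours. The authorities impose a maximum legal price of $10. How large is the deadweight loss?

Competitive equilibrium: 25 − 3.8Q = 1.6 + 5.8Q → Q* = 2.4375, P* = 15.7375.
At the ceiling P = 10, quantity supplied = (10 − 1.6)/5.8 = 1.4483.
Willingness to pay at Q' = 1.4483: 25 − 3.8·1.4483 = 19.4965.
ΔQ = 2.4375 − 1.4483 = 0.9892; wedge = 19.4965 − 10 = 9.4965.
Welfare loss = ½ × 0.9892 × 9.4965 = $4.70 thousand.

$4.70 thousand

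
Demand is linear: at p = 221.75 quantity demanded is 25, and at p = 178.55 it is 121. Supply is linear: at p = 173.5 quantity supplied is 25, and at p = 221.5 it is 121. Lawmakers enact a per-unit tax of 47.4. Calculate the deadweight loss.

Demand slope = (178.55 − 221.75)/(121 − 25) = −0.45, so p = 233 − 0.45q.
Supply slope = (221.5 − 173.5)/(121 − 25) = 0.5, so p = 161 + 0.5q.
Competitive equilibrium: 233 − 0.45q = 161 + 0.5q → q* = 75.7895, p* = 198.8947.
With the tax, the buyer price exceeds the seller price by 47.4: (233 − 0.45q) − (161 + 0.5q) = 47.4 → q' = 25.8947.
Δq = 75.7895 − 25.8947 = 49.8948; the wedge equals the tax, 47.4.
Deadweight loss = ½ × 49.8948 × 47.4 = 1182.51.

1182.51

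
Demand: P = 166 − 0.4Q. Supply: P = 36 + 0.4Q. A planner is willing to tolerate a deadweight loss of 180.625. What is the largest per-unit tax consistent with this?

17

Competitive equilibrium: 166 − 0.4Q = 36 + 0.4Q → Q* = 162.5, P* = 101.
A tax t gives ΔQ = t/0.8 and wedge t, so DWL = t²/1.6.
t²/1.6 = 180.625 → t² = 289 → t = 17.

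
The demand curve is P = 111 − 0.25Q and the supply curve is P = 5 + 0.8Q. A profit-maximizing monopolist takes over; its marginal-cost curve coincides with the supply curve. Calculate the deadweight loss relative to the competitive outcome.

197.87

Competitive equilibrium: 111 − 0.25Q = 5 + 0.8Q → Q* = 100.9524, P* = 85.7619.
Marginal revenue: MR = 111 − 0.5Q. Set MR = MC: 111 − 0.5Q = 5 + 0.8Q → Q_m = 81.5385.
Price P_m = 111 − 0.25·81.5385 = 90.6154; MC(Q_m) = 5 + 0.8·81.5385 = 70.2308.
Competitive Q* = 100.9524, so ΔQ = 19.4139; wedge = 90.6154 − 70.2308 = 20.3846.
DWL = ½ × 19.4139 × 20.3846 = 197.87.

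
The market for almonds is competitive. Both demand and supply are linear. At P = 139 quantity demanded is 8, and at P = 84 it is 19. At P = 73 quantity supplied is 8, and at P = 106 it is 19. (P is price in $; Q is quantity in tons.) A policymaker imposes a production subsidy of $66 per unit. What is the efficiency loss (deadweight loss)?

Demand slope = (84 − 139)/(19 − 8) = −5, so P = 179 − 5Q.
Supply slope = (106 − 73)/(19 − 8) = 3, so P = 49 + 3Q.
Competitive equilibrium: 179 − 5Q = 49 + 3Q → Q* = 16.25, P* = 97.75.
The subsidy lowers effective supply by 66: P = 3Q − 17.
New quantity: 179 − 5Q = 3Q − 17 → Q' = 24.5.
Overproduction ΔQ = 24.5 − 16.25 = 8.25; wedge = subsidy = 66.
The triangle = ½ × 8.25 × 66 = $272.25.

$272.25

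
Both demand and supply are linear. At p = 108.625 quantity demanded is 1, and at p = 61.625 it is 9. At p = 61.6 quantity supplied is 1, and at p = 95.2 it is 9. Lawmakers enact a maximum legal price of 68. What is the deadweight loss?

49.78

Demand slope = (61.625 − 108.625)/(9 − 1) = −5.875, so p = 114.5 − 5.875q.
Supply slope = (95.2 − 61.6)/(9 − 1) = 4.2, so p = 57.4 + 4.2q.
Competitive equilibrium: 114.5 − 5.875q = 57.4 + 4.2q → q* = 5.6675, p* = 81.2035.
At the ceiling p = 68, quantity supplied = (68 − 57.4)/4.2 = 2.5238.
Willingness to pay at q' = 2.5238: 114.5 − 5.875·2.5238 = 99.6727.
Δq = 5.6675 − 2.5238 = 3.1437; wedge = 99.6727 − 68 = 31.6727.
DWL = ½ × 3.1437 × 31.6727 = 49.78.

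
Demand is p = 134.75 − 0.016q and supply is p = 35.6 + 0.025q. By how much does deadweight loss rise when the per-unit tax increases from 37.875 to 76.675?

54201.71

Competitive equilibrium: 134.75 − 0.016q = 35.6 + 0.025q → q* = 2418.2927, p* = 96.0573.
For a per-unit tax t: Δq = t/0.041, so DWL = ½·t·(t/0.041) = t²/0.082.
At t = 37.875: DWL = 17494.093. At t = 76.675: DWL = 71695.8.
Increase = 71695.8 − 17494.093 = 54201.71.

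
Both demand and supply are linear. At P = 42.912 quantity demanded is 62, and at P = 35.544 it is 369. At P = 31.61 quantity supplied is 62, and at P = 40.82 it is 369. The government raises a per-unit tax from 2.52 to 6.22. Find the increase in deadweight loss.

299.43

Demand slope = (35.544 − 42.912)/(369 − 62) = −0.024, so P = 44.4 − 0.024Q.
Supply slope = (40.82 − 31.61)/(369 − 62) = 0.03, so P = 29.75 + 0.03Q.
Competitive equilibrium: 44.4 − 0.024Q = 29.75 + 0.03Q → Q* = 271.2963, P* = 37.8889.
For a per-unit tax t: ΔQ = t/0.054, so DWL = ½·t·(t/0.054) = t²/0.108.
At t = 2.52: DWL = 58.8. At t = 6.22: DWL = 358.226.
Increase = 358.226 − 58.8 = 299.43.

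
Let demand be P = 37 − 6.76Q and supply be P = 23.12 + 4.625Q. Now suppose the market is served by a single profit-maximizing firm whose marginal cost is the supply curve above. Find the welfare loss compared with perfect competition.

Competitive equilibrium: 37 − 6.76Q = 23.12 + 4.625Q → Q* = 1.2191, P* = 28.7586.
Marginal revenue: MR = 37 − 13.52Q. Set MR = MC: 37 − 13.52Q = 23.12 + 4.625Q → Q_m = 0.7649.
Price P_m = 37 − 6.76·0.7649 = 31.8293; MC(Q_m) = 23.12 + 4.625·0.7649 = 26.6577.
Competitive Q* = 1.2191, so ΔQ = 0.4542; wedge = 31.8293 − 26.6577 = 5.1716.
Welfare loss = ½ × 0.4542 × 5.1716 = 1.17.

1.17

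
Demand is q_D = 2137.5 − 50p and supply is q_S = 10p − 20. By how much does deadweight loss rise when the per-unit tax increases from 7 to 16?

862.50

In inverse form: demand p = 42.75 − 0.02q, supply p = 2 + 0.1q.
Competitive equilibrium: 42.75 − 0.02q = 2 + 0.1q → q* = 339.5833, p* = 35.9583.
For a per-unit tax t: Δq = t/0.12, so DWL = ½·t·(t/0.12) = t²/0.24.
At t = 7: DWL = 204.167. At t = 16: DWL = 1066.667.
Increase = 1066.667 − 204.167 = 862.50.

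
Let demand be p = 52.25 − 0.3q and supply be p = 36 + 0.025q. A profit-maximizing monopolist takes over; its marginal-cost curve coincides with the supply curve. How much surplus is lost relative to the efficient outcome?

Competitive equilibrium: 52.25 − 0.3q = 36 + 0.025q → q* = 50, p* = 37.25.
Marginal revenue: MR = 52.25 − 0.6q. Set MR = MC: 52.25 − 0.6q = 36 + 0.025q → q_m = 26.
Price p_m = 52.25 − 0.3·26 = 44.45; MC(q_m) = 36 + 0.025·26 = 36.65.
Competitive q* = 50, so Δq = 24; wedge = 44.45 − 36.65 = 7.8.
Welfare loss = ½ × 24 × 7.8 = 93.60.

93.60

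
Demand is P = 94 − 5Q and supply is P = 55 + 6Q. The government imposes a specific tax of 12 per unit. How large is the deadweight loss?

6.55

Competitive equilibrium: 94 − 5Q = 55 + 6Q → Q* = 3.5455, P* = 76.2727.
With the tax, the buyer price exceeds the seller price by 12: (94 − 5Q) − (55 + 6Q) = 12 → Q' = 2.4545.
ΔQ = 3.5455 − 2.4545 = 1.091; the wedge equals the tax, 12.
The triangle = ½ × 1.091 × 12 = 6.55.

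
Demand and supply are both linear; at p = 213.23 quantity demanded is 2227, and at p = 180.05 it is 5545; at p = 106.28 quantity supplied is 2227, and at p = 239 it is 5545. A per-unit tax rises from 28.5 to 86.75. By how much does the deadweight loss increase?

Demand slope = (180.05 − 213.23)/(5545 − 2227) = −0.01, so p = 235.5 − 0.01q.
Supply slope = (239 − 106.28)/(5545 − 2227) = 0.04, so p = 17.2 + 0.04q.
Competitive equilibrium: 235.5 − 0.01q = 17.2 + 0.04q → q* = 4366, p* = 191.84.
For a per-unit tax t: Δq = t/0.05, so DWL = ½·t·(t/0.05) = t²/0.1.
At t = 28.5: DWL = 8122.5. At t = 86.75: DWL = 75255.625.
Increase = 75255.625 − 8122.5 = 67133.125.

67133.125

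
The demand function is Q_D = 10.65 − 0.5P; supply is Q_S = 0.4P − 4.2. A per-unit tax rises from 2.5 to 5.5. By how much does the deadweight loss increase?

2.67

In inverse form: demand P = 21.3 − 2Q, supply P = 10.5 + 2.5Q.
Competitive equilibrium: 21.3 − 2Q = 10.5 + 2.5Q → Q* = 2.4, P* = 16.5.
For a per-unit tax t: ΔQ = t/4.5, so DWL = ½·t·(t/4.5) = t²/9.
At t = 2.5: DWL = 0.694. At t = 5.5: DWL = 3.361.
Increase = 3.361 − 0.694 = 2.67.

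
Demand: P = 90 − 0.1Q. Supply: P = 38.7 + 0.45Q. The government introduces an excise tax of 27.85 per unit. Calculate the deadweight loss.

Competitive equilibrium: 90 − 0.1Q = 38.7 + 0.45Q → Q* = 93.2727, P* = 80.6727.
With the tax, the buyer price exceeds the seller price by 27.85: (90 − 0.1Q) − (38.7 + 0.45Q) = 27.85 → Q' = 42.6364.
ΔQ = 93.2727 − 42.6364 = 50.6363; the wedge equals the tax, 27.85.
The triangle = ½ × 50.6363 × 27.85 = 705.11.

705.11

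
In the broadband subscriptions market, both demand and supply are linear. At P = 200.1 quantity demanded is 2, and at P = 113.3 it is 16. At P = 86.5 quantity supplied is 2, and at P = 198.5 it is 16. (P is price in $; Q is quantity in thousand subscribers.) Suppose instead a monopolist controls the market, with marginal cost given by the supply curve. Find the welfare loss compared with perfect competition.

Demand slope = (113.3 − 200.1)/(16 − 2) = −6.2, so P = 212.5 − 6.2Q.
Supply slope = (198.5 − 86.5)/(16 − 2) = 8, so P = 70.5 + 8Q.
Competitive equilibrium: 212.5 − 6.2Q = 70.5 + 8Q → Q* = 10, P* = 150.5.
Marginal revenue: MR = 212.5 − 12.4Q. Set MR = MC: 212.5 − 12.4Q = 70.5 + 8Q → Q_m = 6.9608.
Price P_m = 212.5 − 6.2·6.9608 = 169.343; MC(Q_m) = 70.5 + 8·6.9608 = 126.1864.
Competitive Q* = 10, so ΔQ = 3.0392; wedge = 169.343 − 126.1864 = 43.1566.
The triangle = ½ × 3.0392 × 43.1566 = $65.58 thousand.

$65.58 thousand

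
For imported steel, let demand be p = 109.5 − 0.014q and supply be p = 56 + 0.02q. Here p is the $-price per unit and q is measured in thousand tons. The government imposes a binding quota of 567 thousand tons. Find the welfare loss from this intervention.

Competitive equilibrium: 109.5 − 0.014q = 56 + 0.02q → q* = 1573.5294, p* = 87.4706.
At q = 567: demand price = 109.5 − 0.014·567 = 101.562; supply price = 56 + 0.02·567 = 67.34.
Δq = 1573.5294 − 567 = 1006.5294; wedge = 101.562 − 67.34 = 34.222.
Deadweight loss = ½ × 1006.5294 × 34.222 = $17222.72 thousand.

$17222.72 thousand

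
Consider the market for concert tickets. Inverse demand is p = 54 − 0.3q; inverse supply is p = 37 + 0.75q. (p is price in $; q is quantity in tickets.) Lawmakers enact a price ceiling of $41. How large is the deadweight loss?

Competitive equilibrium: 54 − 0.3q = 37 + 0.75q → q* = 16.1905, p* = 49.1429.
At the ceiling p = 41, quantity supplied = (41 − 37)/0.75 = 5.3333.
Willingness to pay at q' = 5.3333: 54 − 0.3·5.3333 = 52.4.
Δq = 16.1905 − 5.3333 = 10.8572; wedge = 52.4 − 41 = 11.4.
The triangle = ½ × 10.8572 × 11.4 = $61.89.

$61.89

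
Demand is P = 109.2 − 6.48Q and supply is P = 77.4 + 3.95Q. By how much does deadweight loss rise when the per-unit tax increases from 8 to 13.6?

5.80

Competitive equilibrium: 109.2 − 6.48Q = 77.4 + 3.95Q → Q* = 3.0489, P* = 89.4431.
For a per-unit tax t: ΔQ = t/10.43, so DWL = ½·t·(t/10.43) = t²/20.86.
At t = 8: DWL = 3.068. At t = 13.6: DWL = 8.867.
Increase = 8.867 − 3.068 = 5.80.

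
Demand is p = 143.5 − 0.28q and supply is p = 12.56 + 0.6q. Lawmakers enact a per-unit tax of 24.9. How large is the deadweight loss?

Competitive equilibrium: 143.5 − 0.28q = 12.56 + 0.6q → q* = 148.7955, p* = 101.8373.
With the tax, the buyer price exceeds the seller price by 24.9: (143.5 − 0.28q) − (12.56 + 0.6q) = 24.9 → q' = 120.5.
Δq = 148.7955 − 120.5 = 28.2955; the wedge equals the tax, 24.9.
The triangle = ½ × 28.2955 × 24.9 = 352.28.

352.28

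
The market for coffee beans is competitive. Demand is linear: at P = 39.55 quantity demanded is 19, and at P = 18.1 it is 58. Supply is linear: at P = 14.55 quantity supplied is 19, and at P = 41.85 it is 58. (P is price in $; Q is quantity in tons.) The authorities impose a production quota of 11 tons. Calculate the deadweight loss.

$490

Demand slope = (18.1 − 39.55)/(58 − 19) = −0.55, so P = 50 − 0.55Q.
Supply slope = (41.85 − 14.55)/(58 − 19) = 0.7, so P = 1.25 + 0.7Q.
Competitive equilibrium: 50 − 0.55Q = 1.25 + 0.7Q → Q* = 39, P* = 28.55.
At Q = 11: demand price = 50 − 0.55·11 = 43.95; supply price = 1.25 + 0.7·11 = 8.95.
ΔQ = 39 − 11 = 28; wedge = 43.95 − 8.95 = 35.
Deadweight loss = ½ × 28 × 35 = $490.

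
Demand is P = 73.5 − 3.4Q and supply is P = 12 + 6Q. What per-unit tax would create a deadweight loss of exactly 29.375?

23.5

Competitive equilibrium: 73.5 − 3.4Q = 12 + 6Q → Q* = 6.5426, P* = 51.2553.
A tax t gives ΔQ = t/9.4 and wedge t, so DWL = t²/18.8.
t²/18.8 = 29.375 → t² = 552.25 → t = 23.5.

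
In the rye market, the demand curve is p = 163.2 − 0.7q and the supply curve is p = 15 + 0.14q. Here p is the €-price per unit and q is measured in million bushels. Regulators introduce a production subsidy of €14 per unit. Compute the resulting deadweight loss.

€116.67 million

Competitive equilibrium: 163.2 − 0.7q = 15 + 0.14q → q* = 176.4286, p* = 39.7.
The subsidy lowers effective supply by 14: p = 1 + 0.14q.
New quantity: 163.2 − 0.7q = 1 + 0.14q → q' = 193.0952.
Overproduction Δq = 193.0952 − 176.4286 = 16.6666; wedge = subsidy = 14.
Deadweight loss = ½ × 16.6666 × 14 = €116.67 million.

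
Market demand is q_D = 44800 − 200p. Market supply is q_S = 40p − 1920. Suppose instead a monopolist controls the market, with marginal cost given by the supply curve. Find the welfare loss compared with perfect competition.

In inverse form: demand p = 224 − 0.005q, supply p = 48 + 0.025q.
Competitive equilibrium: 224 − 0.005q = 48 + 0.025q → q* = 5866.66667, p* = 194.66667.
Marginal revenue: MR = 224 − 0.01q. Set MR = MC: 224 − 0.01q = 48 + 0.025q → q_m = 5028.57143.
Price p_m = 224 − 0.005·5028.57143 = 198.85714; MC(q_m) = 48 + 0.025·5028.57143 = 173.71429.
Competitive q* = 5866.66667, so Δq = 838.09524; wedge = 198.85714 − 173.71429 = 25.14285.
The triangle = ½ × 838.09524 × 25.14285 = 10536.05.

10536.05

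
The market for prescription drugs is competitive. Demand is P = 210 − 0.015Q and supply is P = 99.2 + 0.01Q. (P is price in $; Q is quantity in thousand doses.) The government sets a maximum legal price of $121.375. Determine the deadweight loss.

Competitive equilibrium: 210 − 0.015Q = 99.2 + 0.01Q → Q* = 4432, P* = 143.52.
At the ceiling P = 121.375, quantity supplied = (121.375 − 99.2)/0.01 = 2217.5.
Willingness to pay at Q' = 2217.5: 210 − 0.015·2217.5 = 176.7375.
ΔQ = 4432 − 2217.5 = 2214.5; wedge = 176.7375 − 121.375 = 55.3625.
Welfare loss = ½ × 2214.5 × 55.3625 = $61300.13 thousand.

$61300.13 thousand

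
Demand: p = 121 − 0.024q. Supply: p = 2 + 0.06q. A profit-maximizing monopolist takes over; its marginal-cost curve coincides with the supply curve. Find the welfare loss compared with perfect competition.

Competitive equilibrium: 121 − 0.024q = 2 + 0.06q → q* = 1416.66667, p* = 87.
Marginal revenue: MR = 121 − 0.048q. Set MR = MC: 121 − 0.048q = 2 + 0.06q → q_m = 1101.85185.
Price p_m = 121 − 0.024·1101.85185 = 94.55556; MC(q_m) = 2 + 0.06·1101.85185 = 68.11111.
Competitive q* = 1416.66667, so Δq = 314.81482; wedge = 94.55556 − 68.11111 = 26.44445.
The triangle = ½ × 314.81482 × 26.44445 = 4162.55.

4162.55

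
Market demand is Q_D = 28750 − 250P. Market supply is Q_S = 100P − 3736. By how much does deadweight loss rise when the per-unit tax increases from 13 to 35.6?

39227.14

In inverse form: demand P = 115 − 0.004Q, supply P = 37.36 + 0.01Q.
Competitive equilibrium: 115 − 0.004Q = 37.36 + 0.01Q → Q* = 5545.7143, P* = 92.8171.
For a per-unit tax t: ΔQ = t/0.014, so DWL = ½·t·(t/0.014) = t²/0.028.
At t = 13: DWL = 6035.714. At t = 35.6: DWL = 45262.857.
Increase = 45262.857 − 6035.714 = 39227.14.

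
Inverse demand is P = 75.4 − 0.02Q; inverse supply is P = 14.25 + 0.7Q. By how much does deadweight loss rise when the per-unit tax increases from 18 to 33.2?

540.44

Competitive equilibrium: 75.4 − 0.02Q = 14.25 + 0.7Q → Q* = 84.9306, P* = 73.7014.
For a per-unit tax t: ΔQ = t/0.72, so DWL = ½·t·(t/0.72) = t²/1.44.
At t = 18: DWL = 225. At t = 33.2: DWL = 765.444.
Increase = 765.444 − 225 = 540.44.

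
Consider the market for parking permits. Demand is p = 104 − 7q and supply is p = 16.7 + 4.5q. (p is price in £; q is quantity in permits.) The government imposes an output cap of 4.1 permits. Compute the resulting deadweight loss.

Competitive equilibrium: 104 − 7q = 16.7 + 4.5q → q* = 7.5913, p* = 50.8609.
At q = 4.1: demand price = 104 − 7·4.1 = 75.3; supply price = 16.7 + 4.5·4.1 = 35.15.
Δq = 7.5913 − 4.1 = 3.4913; wedge = 75.3 − 35.15 = 40.15.
DWL = ½ × 3.4913 × 40.15 = £70.09.

£70.09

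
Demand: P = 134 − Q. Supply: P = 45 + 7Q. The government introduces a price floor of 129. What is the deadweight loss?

150.06

Competitive equilibrium: 134 − Q = 45 + 7Q → Q* = 11.125, P* = 122.875.
At the floor P = 129, quantity demanded = (134 − 129)/1 = 5.
Sellers' marginal cost at Q' = 5: 45 + 7·5 = 80.
ΔQ = 11.125 − 5 = 6.125; wedge = 129 − 80 = 49.
DWL = ½ × 6.125 × 49 = 150.06.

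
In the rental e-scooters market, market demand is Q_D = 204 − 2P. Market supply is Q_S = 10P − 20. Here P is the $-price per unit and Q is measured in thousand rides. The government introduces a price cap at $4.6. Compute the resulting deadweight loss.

In inverse form: demand P = 102 − 0.5Q, supply P = 2 + 0.1Q.
Competitive equilibrium: 102 − 0.5Q = 2 + 0.1Q → Q* = 166.6667, P* = 18.6667.
At the ceiling P = 4.6, quantity supplied = (4.6 − 2)/0.1 = 26.
Willingness to pay at Q' = 26: 102 − 0.5·26 = 89.
ΔQ = 166.6667 − 26 = 140.6667; wedge = 89 − 4.6 = 84.4.
Deadweight loss = ½ × 140.6667 × 84.4 = $5936.13 thousand.

$5936.13 thousand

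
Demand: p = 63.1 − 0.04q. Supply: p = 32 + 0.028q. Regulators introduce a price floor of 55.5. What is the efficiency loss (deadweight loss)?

Competitive equilibrium: 63.1 − 0.04q = 32 + 0.028q → q* = 457.3529, p* = 44.8059.
At the floor p = 55.5, quantity demanded = (63.1 − 55.5)/0.04 = 190.
Sellers' marginal cost at q' = 190: 32 + 0.028·190 = 37.32.
Δq = 457.3529 − 190 = 267.3529; wedge = 55.5 − 37.32 = 18.18.
The triangle = ½ × 267.3529 × 18.18 = 2430.24.

2430.24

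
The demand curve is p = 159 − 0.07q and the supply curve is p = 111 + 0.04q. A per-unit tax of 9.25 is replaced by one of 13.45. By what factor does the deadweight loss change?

Competitive equilibrium: 159 − 0.07q = 111 + 0.04q → q* = 436.3636, p* = 128.4545.
For a per-unit tax t: Δq = t/0.11, so DWL = ½·t·(t/0.11) = t²/0.22.
At t = 9.25: DWL = 388.920. At t = 13.45: DWL = 822.284.
Ratio = (13.45/9.25)² = 2.114.

2.114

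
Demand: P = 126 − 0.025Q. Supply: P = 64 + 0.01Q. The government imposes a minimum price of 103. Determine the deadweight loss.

12686.29

Competitive equilibrium: 126 − 0.025Q = 64 + 0.01Q → Q* = 1771.4286, P* = 81.7143.
At the floor P = 103, quantity demanded = (126 − 103)/0.025 = 920.
Sellers' marginal cost at Q' = 920: 64 + 0.01·920 = 73.2.
ΔQ = 1771.4286 − 920 = 851.4286; wedge = 103 − 73.2 = 29.8.
Deadweight loss = ½ × 851.4286 × 29.8 = 12686.29.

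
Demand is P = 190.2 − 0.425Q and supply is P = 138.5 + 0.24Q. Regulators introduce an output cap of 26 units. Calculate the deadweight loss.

Competitive equilibrium: 190.2 − 0.425Q = 138.5 + 0.24Q → Q* = 77.7444, P* = 157.1586.
At Q = 26: demand price = 190.2 − 0.425·26 = 179.15; supply price = 138.5 + 0.24·26 = 144.74.
ΔQ = 77.7444 − 26 = 51.7444; wedge = 179.15 − 144.74 = 34.41.
Welfare loss = ½ × 51.7444 × 34.41 = 890.26.

890.26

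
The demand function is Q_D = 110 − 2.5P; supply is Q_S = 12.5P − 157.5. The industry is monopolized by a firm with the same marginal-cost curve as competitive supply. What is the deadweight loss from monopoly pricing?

In inverse form: demand P = 44 − 0.4Q, supply P = 12.6 + 0.08Q.
Competitive equilibrium: 44 − 0.4Q = 12.6 + 0.08Q → Q* = 65.4167, P* = 17.8333.
Marginal revenue: MR = 44 − 0.8Q. Set MR = MC: 44 − 0.8Q = 12.6 + 0.08Q → Q_m = 35.6818.
Price P_m = 44 − 0.4·35.6818 = 29.7273; MC(Q_m) = 12.6 + 0.08·35.6818 = 15.4545.
Competitive Q* = 65.4167, so ΔQ = 29.7349; wedge = 29.7273 − 15.4545 = 14.2728.
DWL = ½ × 29.7349 × 14.2728 = 212.20.

212.20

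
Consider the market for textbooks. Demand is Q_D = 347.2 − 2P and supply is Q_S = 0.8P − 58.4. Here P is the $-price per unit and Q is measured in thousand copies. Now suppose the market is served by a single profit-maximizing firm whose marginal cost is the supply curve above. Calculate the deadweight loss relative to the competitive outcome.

In inverse form: demand P = 173.6 − 0.5Q, supply P = 73 + 1.25Q.
Competitive equilibrium: 173.6 − 0.5Q = 73 + 1.25Q → Q* = 57.4857, P* = 144.8571.
Marginal revenue: MR = 173.6 − Q. Set MR = MC: 173.6 − Q = 73 + 1.25Q → Q_m = 44.7111.
Price P_m = 173.6 − 0.5·44.7111 = 151.2445; MC(Q_m) = 73 + 1.25·44.7111 = 128.8889.
Competitive Q* = 57.4857, so ΔQ = 12.7746; wedge = 151.2445 − 128.8889 = 22.3556.
Welfare loss = ½ × 12.7746 × 22.3556 = $142.79 thousand.

$142.79 thousand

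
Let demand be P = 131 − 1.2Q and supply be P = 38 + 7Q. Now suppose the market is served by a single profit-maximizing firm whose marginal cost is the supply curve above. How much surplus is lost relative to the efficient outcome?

Competitive equilibrium: 131 − 1.2Q = 38 + 7Q → Q* = 11.34146, P* = 117.39024.
Marginal revenue: MR = 131 − 2.4Q. Set MR = MC: 131 − 2.4Q = 38 + 7Q → Q_m = 9.89362.
Price P_m = 131 − 1.2·9.89362 = 119.12766; MC(Q_m) = 38 + 7·9.89362 = 107.25534.
Competitive Q* = 11.34146, so ΔQ = 1.44784; wedge = 119.12766 − 107.25534 = 11.87232.
Deadweight loss = ½ × 1.44784 × 11.87232 = 8.59.

8.59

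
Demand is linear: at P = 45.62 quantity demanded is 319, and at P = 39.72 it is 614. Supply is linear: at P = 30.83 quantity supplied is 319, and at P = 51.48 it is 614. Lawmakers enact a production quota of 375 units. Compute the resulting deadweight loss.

528.125

Demand slope = (39.72 − 45.62)/(614 − 319) = −0.02, so P = 52 − 0.02Q.
Supply slope = (51.48 − 30.83)/(614 − 319) = 0.07, so P = 8.5 + 0.07Q.
Competitive equilibrium: 52 − 0.02Q = 8.5 + 0.07Q → Q* = 483.3333, P* = 42.3333.
At Q = 375: demand price = 52 − 0.02·375 = 44.5; supply price = 8.5 + 0.07·375 = 34.75.
ΔQ = 483.3333 − 375 = 108.3333; wedge = 44.5 − 34.75 = 9.75.
Deadweight loss = ½ × 108.3333 × 9.75 = 528.125.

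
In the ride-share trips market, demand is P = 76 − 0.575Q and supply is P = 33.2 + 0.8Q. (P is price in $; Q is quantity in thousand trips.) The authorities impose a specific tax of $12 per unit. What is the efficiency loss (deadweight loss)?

$52.36 thousand

Competitive equilibrium: 76 − 0.575Q = 33.2 + 0.8Q → Q* = 31.1273, P* = 58.1018.
With the tax, the buyer price exceeds the seller price by 12: (76 − 0.575Q) − (33.2 + 0.8Q) = 12 → Q' = 22.4.
ΔQ = 31.1273 − 22.4 = 8.7273; the wedge equals the tax, 12.
Welfare loss = ½ × 8.7273 × 12 = $52.36 thousand.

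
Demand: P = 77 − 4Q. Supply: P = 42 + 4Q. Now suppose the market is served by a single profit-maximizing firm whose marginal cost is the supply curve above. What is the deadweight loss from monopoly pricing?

Competitive equilibrium: 77 − 4Q = 42 + 4Q → Q* = 4.375, P* = 59.5.
Marginal revenue: MR = 77 − 8Q. Set MR = MC: 77 − 8Q = 42 + 4Q → Q_m = 2.9167.
Price P_m = 77 − 4·2.9167 = 65.3332; MC(Q_m) = 42 + 4·2.9167 = 53.6668.
Competitive Q* = 4.375, so ΔQ = 1.4583; wedge = 65.3332 − 53.6668 = 11.6664.
Deadweight loss = ½ × 1.4583 × 11.6664 = 8.51.

8.51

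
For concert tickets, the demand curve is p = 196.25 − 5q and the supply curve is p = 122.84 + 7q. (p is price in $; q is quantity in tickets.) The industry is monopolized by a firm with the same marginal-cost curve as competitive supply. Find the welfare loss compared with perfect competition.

Competitive equilibrium: 196.25 − 5q = 122.84 + 7q → q* = 6.1175, p* = 165.6625.
Marginal revenue: MR = 196.25 − 10q. Set MR = MC: 196.25 − 10q = 122.84 + 7q → q_m = 4.3182.
Price p_m = 196.25 − 5·4.3182 = 174.659; MC(q_m) = 122.84 + 7·4.3182 = 153.0674.
Competitive q* = 6.1175, so Δq = 1.7993; wedge = 174.659 − 153.0674 = 21.5916.
Welfare loss = ½ × 1.7993 × 21.5916 = $19.42.

$19.42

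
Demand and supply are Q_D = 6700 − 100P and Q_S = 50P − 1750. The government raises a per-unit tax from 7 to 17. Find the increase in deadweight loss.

4000

In inverse form: demand P = 67 − 0.01Q, supply P = 35 + 0.02Q.
Competitive equilibrium: 67 − 0.01Q = 35 + 0.02Q → Q* = 1066.6667, P* = 56.3333.
For a per-unit tax t: ΔQ = t/0.03, so DWL = ½·t·(t/0.03) = t²/0.06.
At t = 7: DWL = 816.667. At t = 17: DWL = 4816.667.
Increase = 4816.667 − 816.667 = 4000.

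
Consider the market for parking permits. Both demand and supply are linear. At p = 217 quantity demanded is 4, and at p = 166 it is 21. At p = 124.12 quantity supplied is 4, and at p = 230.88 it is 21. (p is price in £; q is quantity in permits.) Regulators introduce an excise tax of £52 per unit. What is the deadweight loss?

£145.69

Demand slope = (166 − 217)/(21 − 4) = −3, so p = 229 − 3q.
Supply slope = (230.88 − 124.12)/(21 − 4) = 6.28, so p = 99 + 6.28q.
Competitive equilibrium: 229 − 3q = 99 + 6.28q → q* = 14.0086, p* = 186.9741.
With the tax, the buyer price exceeds the seller price by 52: (229 − 3q) − (99 + 6.28q) = 52 → q' = 8.4052.
Δq = 14.0086 − 8.4052 = 5.6034; the wedge equals the tax, 52.
DWL = ½ × 5.6034 × 52 = £145.69.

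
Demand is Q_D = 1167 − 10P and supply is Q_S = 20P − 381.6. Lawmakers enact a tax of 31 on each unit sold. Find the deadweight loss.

In inverse form: demand P = 116.7 − 0.1Q, supply P = 19.08 + 0.05Q.
Competitive equilibrium: 116.7 − 0.1Q = 19.08 + 0.05Q → Q* = 650.8, P* = 51.62.
With the tax, the buyer price exceeds the seller price by 31: (116.7 − 0.1Q) − (19.08 + 0.05Q) = 31 → Q' = 444.1333.
ΔQ = 650.8 − 444.1333 = 206.6667; the wedge equals the tax, 31.
Welfare loss = ½ × 206.6667 × 31 = 3203.33.

3203.33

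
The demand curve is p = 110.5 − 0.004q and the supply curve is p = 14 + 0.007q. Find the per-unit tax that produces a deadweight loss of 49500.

33

Competitive equilibrium: 110.5 − 0.004q = 14 + 0.007q → q* = 8772.7273, p* = 75.4091.
A tax t gives Δq = t/0.011 and wedge t, so DWL = t²/0.022.
t²/0.022 = 49500 → t² = 1089 → t = 33.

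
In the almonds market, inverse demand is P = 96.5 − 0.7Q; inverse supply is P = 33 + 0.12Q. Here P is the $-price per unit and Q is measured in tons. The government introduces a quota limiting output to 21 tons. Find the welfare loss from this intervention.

$1306

Competitive equilibrium: 96.5 − 0.7Q = 33 + 0.12Q → Q* = 77.439, P* = 42.2927.
At Q = 21: demand price = 96.5 − 0.7·21 = 81.8; supply price = 33 + 0.12·21 = 35.52.
ΔQ = 77.439 − 21 = 56.439; wedge = 81.8 − 35.52 = 46.28.
Deadweight loss = ½ × 56.439 × 46.28 = $1306.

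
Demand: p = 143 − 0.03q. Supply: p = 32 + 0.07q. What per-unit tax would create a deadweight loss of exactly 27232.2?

Competitive equilibrium: 143 − 0.03q = 32 + 0.07q → q* = 1110, p* = 109.7.
A tax t gives Δq = t/0.1 and wedge t, so DWL = t²/0.2.
t²/0.2 = 27232.2 → t² = 5446.44 → t = 73.8.

73.8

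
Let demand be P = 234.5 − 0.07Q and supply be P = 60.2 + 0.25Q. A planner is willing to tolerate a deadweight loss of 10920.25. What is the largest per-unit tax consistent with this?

83.6

Competitive equilibrium: 234.5 − 0.07Q = 60.2 + 0.25Q → Q* = 544.6875, P* = 196.3719.
A tax t gives ΔQ = t/0.32 and wedge t, so DWL = t²/0.64.
t²/0.64 = 10920.25 → t² = 6988.96 → t = 83.6.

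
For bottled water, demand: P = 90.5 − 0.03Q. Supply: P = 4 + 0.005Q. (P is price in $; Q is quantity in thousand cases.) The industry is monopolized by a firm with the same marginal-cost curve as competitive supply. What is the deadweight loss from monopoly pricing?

Competitive equilibrium: 90.5 − 0.03Q = 4 + 0.005Q → Q* = 2471.428571, P* = 16.357143.
Marginal revenue: MR = 90.5 − 0.06Q. Set MR = MC: 90.5 − 0.06Q = 4 + 0.005Q → Q_m = 1330.769231.
Price P_m = 90.5 − 0.03·1330.769231 = 50.576923; MC(Q_m) = 4 + 0.005·1330.769231 = 10.653846.
Competitive Q* = 2471.428571, so ΔQ = 1140.65934; wedge = 50.576923 − 10.653846 = 39.923077.
Welfare loss = ½ × 1140.65934 × 39.923077 = $22769.32 thousand.

$22769.32 thousand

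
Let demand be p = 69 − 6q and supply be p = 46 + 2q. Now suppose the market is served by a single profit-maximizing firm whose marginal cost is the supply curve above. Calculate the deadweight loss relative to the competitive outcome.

6.07

Competitive equilibrium: 69 − 6q = 46 + 2q → q* = 2.875, p* = 51.75.
Marginal revenue: MR = 69 − 12q. Set MR = MC: 69 − 12q = 46 + 2q → q_m = 1.6429.
Price p_m = 69 − 6·1.6429 = 59.1426; MC(q_m) = 46 + 2·1.6429 = 49.2858.
Competitive q* = 2.875, so Δq = 1.2321; wedge = 59.1426 − 49.2858 = 9.8568.
The triangle = ½ × 1.2321 × 9.8568 = 6.07.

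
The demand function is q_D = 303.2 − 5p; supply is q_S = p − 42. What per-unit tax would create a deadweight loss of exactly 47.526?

In inverse form: demand p = 60.64 − 0.2q, supply p = 42 + q.
Competitive equilibrium: 60.64 − 0.2q = 42 + q → q* = 15.5333, p* = 57.5333.
A tax t gives Δq = t/1.2 and wedge t, so DWL = t²/2.4.
t²/2.4 = 47.526 → t² = 114.0624 → t = 10.68.

10.68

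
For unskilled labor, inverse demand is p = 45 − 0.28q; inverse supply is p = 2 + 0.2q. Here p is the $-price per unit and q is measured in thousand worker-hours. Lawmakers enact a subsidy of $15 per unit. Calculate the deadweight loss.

Competitive equilibrium: 45 − 0.28q = 2 + 0.2q → q* = 89.5833, p* = 19.9167.
The subsidy lowers effective supply by 15: p = 0.2q − 13.
New quantity: 45 − 0.28q = 0.2q − 13 → q' = 120.8333.
Overproduction Δq = 120.8333 − 89.5833 = 31.25; wedge = subsidy = 15.
Welfare loss = ½ × 31.25 × 15 = $234.375 thousand.

$234.375 thousand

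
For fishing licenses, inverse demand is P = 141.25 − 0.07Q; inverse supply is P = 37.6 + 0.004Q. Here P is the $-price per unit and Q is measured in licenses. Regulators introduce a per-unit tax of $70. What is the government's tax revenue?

Competitive equilibrium: 141.25 − 0.07Q = 37.6 + 0.004Q → Q* = 1400.6757, P* = 43.2027.
With the tax, the buyer price exceeds the seller price by 70: (141.25 − 0.07Q) − (37.6 + 0.004Q) = 70 → Q' = 454.7297.
Tax revenue = 70 × 454.7297 = $31831.08.

$31831.08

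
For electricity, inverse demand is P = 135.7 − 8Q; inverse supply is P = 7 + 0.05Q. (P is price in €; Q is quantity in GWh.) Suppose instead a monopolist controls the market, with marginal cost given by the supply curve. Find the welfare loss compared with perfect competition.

€255.60

Competitive equilibrium: 135.7 − 8Q = 7 + 0.05Q → Q* = 15.9876, P* = 7.7994.
Marginal revenue: MR = 135.7 − 16Q. Set MR = MC: 135.7 − 16Q = 7 + 0.05Q → Q_m = 8.0187.
Price P_m = 135.7 − 8·8.0187 = 71.5504; MC(Q_m) = 7 + 0.05·8.0187 = 7.4009.
Competitive Q* = 15.9876, so ΔQ = 7.9689; wedge = 71.5504 − 7.4009 = 64.1495.
The triangle = ½ × 7.9689 × 64.1495 = €255.60.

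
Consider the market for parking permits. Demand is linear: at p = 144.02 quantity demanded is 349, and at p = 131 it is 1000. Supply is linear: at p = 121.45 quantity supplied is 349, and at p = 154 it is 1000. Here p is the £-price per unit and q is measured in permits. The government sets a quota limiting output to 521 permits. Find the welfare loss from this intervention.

Demand slope = (131 − 144.02)/(1000 − 349) = −0.02, so p = 151 − 0.02q.
Supply slope = (154 − 121.45)/(1000 − 349) = 0.05, so p = 104 + 0.05q.
Competitive equilibrium: 151 − 0.02q = 104 + 0.05q → q* = 671.4286, p* = 137.5714.
At q = 521: demand price = 151 − 0.02·521 = 140.58; supply price = 104 + 0.05·521 = 130.05.
Δq = 671.4286 − 521 = 150.4286; wedge = 140.58 − 130.05 = 10.53.
Deadweight loss = ½ × 150.4286 × 10.53 = £792.01.

£792.01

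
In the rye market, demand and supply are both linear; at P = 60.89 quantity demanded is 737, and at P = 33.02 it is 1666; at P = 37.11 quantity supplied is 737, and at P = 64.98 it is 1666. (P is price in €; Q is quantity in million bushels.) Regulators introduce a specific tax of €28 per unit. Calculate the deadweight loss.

€6533.33 million

Demand slope = (33.02 − 60.89)/(1666 − 737) = −0.03, so P = 83 − 0.03Q.
Supply slope = (64.98 − 37.11)/(1666 − 737) = 0.03, so P = 15 + 0.03Q.
Competitive equilibrium: 83 − 0.03Q = 15 + 0.03Q → Q* = 1133.3333, P* = 49.
With the tax, the buyer price exceeds the seller price by 28: (83 − 0.03Q) − (15 + 0.03Q) = 28 → Q' = 666.6667.
ΔQ = 1133.3333 − 666.6667 = 466.6666; the wedge equals the tax, 28.
Deadweight loss = ½ × 466.6666 × 28 = €6533.33 million.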